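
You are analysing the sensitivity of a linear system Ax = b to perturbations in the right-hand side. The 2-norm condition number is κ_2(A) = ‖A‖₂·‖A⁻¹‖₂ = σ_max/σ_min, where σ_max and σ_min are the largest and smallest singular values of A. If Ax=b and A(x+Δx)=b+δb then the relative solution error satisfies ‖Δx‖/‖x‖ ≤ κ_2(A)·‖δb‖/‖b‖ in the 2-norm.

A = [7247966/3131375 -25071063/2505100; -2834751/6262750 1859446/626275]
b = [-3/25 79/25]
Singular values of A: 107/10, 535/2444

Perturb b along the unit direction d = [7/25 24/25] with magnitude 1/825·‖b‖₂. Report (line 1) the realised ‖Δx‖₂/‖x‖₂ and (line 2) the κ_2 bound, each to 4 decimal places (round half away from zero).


0.0013
0.0592

from the listed singular values, σ₁ = 107/10, σ_n = 535/2444
κ_2(A) = (107/10) / (535/2444) = 48.8800
worst-case relative error ≤ 48.8800 × 1/825 = 0.0592
solve Ax = b  →  x = [13.3499 3.0995]
2-norm of b is 3.1623; of x, 13.7050
with δb = [0.0011 0.0037], A·Δx = δb → ‖Δx‖ = 0.0175
relative error = 0.0013
so the bound overstates the realised error by a factor of ≈ 46.3727 (computed from the unrounded values)


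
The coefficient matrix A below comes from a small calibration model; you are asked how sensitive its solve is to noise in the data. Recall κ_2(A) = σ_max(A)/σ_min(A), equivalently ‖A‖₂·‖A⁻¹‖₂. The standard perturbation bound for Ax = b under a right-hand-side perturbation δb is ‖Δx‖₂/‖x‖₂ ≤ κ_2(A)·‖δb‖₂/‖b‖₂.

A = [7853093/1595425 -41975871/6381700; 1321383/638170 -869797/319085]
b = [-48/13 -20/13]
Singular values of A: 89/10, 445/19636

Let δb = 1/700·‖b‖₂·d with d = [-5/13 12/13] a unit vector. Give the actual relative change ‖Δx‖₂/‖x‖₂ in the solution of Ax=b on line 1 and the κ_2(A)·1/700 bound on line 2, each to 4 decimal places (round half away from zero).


0.5610
0.5610

σ_max = 89/10, σ_min = 445/19636
κ_2(A) = (89/10) / (445/19636) = 392.7200
worst-case relative error ≤ 392.7200 × 1/700 = 0.5610
solve Ax = b  →  x = [-0.2697 0.3596]
‖b‖₂ = 4.0000 and ‖x‖₂ = 0.4494
with δb = [-0.0022 0.0053], A·Δx = δb → ‖Δx‖ = 0.2521
dividing the unrounded norms, ‖Δx‖/‖x‖ = 0.5610
realised/bound = 1 exactly: the bound is attained for this b and d


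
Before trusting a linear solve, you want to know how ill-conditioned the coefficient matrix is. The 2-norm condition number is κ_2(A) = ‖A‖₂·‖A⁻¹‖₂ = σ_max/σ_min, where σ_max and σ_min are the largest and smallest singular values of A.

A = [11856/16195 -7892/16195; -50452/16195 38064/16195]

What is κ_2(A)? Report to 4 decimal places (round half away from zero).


79.0000

AᵀA = [319568/31205 -239616/31205; -239616/31205 179792/31205]; tr = 99872/6241, det = 256/6241
solving λ² − 99872/6241·λ + 256/6241 = 0 gives λ = 16, 16/6241
so κ_2 = √(16 / (16/6241)) = 79.0000


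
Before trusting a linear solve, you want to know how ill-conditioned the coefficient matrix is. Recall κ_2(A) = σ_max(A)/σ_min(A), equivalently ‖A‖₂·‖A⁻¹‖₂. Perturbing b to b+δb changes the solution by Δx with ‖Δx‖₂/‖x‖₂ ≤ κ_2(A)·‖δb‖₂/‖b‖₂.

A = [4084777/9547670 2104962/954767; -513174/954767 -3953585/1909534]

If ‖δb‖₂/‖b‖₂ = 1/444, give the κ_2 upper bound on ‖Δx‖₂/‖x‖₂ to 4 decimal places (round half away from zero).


0.0723

form AᵀA = [51153577369/108392392900 11143094832/5419619645; 11143094832/5419619645 39660278761/4335695716] with trace 310131037/32240450 and determinant 923521/10316944
λ_max, λ_min = (310131037/32240450 ± √23952268988222436/259861654050625)/2 = 961/100, 24025/2579236
so κ_2 = √((961/100) / (24025/2579236)) = 32.1200
perturbation bound = 32.1200·1/444 = 0.0723


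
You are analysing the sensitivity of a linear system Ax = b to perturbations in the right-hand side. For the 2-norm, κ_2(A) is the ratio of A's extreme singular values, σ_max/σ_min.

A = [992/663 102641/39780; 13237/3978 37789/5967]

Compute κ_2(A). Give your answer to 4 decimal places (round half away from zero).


form AᵀA = [1246417/93636 17510381/702270; 17510381/702270 3940946641/84272400] with trace 17518069/291600 and determinant 923521/1166400
λ_max, λ_min = (17518069/291600 ± √306613442765161/85030560000)/2 = 961/16, 961/72900
so κ_2 = √((961/16) / (961/72900)) = 67.5000

67.5000


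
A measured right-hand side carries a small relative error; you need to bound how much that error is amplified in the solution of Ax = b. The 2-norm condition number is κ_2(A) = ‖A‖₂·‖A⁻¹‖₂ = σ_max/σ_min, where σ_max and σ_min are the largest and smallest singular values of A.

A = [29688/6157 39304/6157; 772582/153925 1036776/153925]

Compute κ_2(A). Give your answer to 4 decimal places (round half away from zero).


307.8500

M = AᵀA = [1147743786724/23692905625 1530280195632/23692905625; 1530280195632/23692905625 2040407234176/23692905625]. tr(M)=127526040836/947716225, det(M)=181063936/947716225
eigenvalues of AᵀA: λ = (tr ± √(tr²−4·det))/2 = 3364/25, 53824/37908649
κ_2(A) = √(λ_max/λ_min) = √((3364/25) / (53824/37908649)) = 307.8500


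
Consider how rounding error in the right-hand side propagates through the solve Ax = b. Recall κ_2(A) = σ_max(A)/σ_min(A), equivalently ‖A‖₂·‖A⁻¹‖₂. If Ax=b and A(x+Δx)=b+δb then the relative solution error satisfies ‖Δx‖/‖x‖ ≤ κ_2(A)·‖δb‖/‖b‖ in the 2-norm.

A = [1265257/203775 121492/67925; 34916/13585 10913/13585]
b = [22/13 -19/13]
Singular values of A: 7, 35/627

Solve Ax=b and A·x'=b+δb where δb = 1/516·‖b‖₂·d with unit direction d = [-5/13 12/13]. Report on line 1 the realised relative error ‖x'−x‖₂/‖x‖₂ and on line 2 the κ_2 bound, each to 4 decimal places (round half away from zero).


σ_max = 7, σ_min = 35/627
condition number: 7 ÷ (35/627) = 125.4000
perturbation bound = 125.4000·1/516 = 0.2430
solve Ax = b  →  x = [10.1691 -34.3554]
‖b‖ = 2.2361, ‖x‖ = 35.8289
with δb = [-0.0017 0.0040], A·Δx = δb → ‖Δx‖ = 0.0776
realised ‖Δx‖/‖x‖ = 0.0022
tightness: 0.0022 against a bound of 0.2430 (unrounded ratio ≈ 0.0089)

0.0022
0.2430


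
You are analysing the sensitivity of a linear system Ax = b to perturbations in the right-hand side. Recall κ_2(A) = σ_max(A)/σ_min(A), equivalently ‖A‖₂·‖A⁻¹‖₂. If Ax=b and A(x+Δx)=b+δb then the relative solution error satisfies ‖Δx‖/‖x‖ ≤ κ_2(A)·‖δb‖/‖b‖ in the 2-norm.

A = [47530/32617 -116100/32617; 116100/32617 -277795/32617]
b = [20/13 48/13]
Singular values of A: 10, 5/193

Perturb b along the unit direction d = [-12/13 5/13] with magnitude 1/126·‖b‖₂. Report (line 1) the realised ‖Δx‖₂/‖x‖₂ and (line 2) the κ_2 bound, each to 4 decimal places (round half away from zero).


σ_max = 10, σ_min = 5/193
κ_2(A) = 10 / (5/193) = 386.0000
bound on ‖Δx‖/‖x‖: κ·ε = 386.0000·1/126 = 3.0635
solve Ax = b  →  x = [0.1538 -0.3692]
2-norm of b is 4.0000; of x, 0.4000
re-solving with b+δb shifts x by Δx of norm 1.2254
dividing the unrounded norms, ‖Δx‖/‖x‖ = 3.0635
so the bound is sharp here: realised error equals the bound

3.0635
3.0635


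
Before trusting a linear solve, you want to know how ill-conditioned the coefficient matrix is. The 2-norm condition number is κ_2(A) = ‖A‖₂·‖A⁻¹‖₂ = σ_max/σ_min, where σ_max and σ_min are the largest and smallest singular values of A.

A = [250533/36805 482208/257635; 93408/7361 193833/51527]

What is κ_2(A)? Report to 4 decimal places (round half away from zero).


121.2400

M = AᵀA = [971948601/4687225 1984248576/32810575; 1984248576/32810575 4054689801/229674025]. tr(M)=2067206850/9186961, det(M)=31640625/9186961
char-poly roots: 225 and 140625/9186961
κ = σ_max/σ_min = 15/(375/3031) = 121.2400


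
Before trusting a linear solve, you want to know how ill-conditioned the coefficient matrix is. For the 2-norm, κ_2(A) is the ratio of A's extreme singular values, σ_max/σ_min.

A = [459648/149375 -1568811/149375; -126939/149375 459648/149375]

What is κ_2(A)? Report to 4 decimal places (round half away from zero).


form AᵀA = [1819118349/178503125 -6235584768/178503125; -6235584768/178503125 21379553901/178503125] with trace 185589378/1428025 and determinant 10556001/35700625
eigenvalues of AᵀA: λ = (tr ± √(tr²−4·det))/2 = 3249/25, 3249/1428025
σ_max=√(3249/25)=(57/5), σ_min=√(3249/1428025)=(57/1195) → κ = 239.0000

239.0000


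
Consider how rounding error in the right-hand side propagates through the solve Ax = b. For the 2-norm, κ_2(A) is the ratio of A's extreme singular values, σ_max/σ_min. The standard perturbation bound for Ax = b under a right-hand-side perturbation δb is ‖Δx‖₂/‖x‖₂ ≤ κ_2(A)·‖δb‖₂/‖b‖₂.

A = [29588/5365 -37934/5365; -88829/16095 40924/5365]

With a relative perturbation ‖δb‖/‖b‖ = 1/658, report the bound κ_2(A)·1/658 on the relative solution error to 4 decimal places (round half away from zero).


M = AᵀA = [18751057/308025 -8326292/102675; -8326292/102675 3702452/34225]. tr(M)=2082925/12321, det(M)=114244/12321
λ_max, λ_min = (2082925/12321 ± √4332946154329/151807041)/2 = 169, 676/12321
σ_max=√169=13, σ_min=√(676/12321)=(26/111) → κ = 55.5000
perturbation bound = 55.5000·1/658 = 0.0843

0.0843


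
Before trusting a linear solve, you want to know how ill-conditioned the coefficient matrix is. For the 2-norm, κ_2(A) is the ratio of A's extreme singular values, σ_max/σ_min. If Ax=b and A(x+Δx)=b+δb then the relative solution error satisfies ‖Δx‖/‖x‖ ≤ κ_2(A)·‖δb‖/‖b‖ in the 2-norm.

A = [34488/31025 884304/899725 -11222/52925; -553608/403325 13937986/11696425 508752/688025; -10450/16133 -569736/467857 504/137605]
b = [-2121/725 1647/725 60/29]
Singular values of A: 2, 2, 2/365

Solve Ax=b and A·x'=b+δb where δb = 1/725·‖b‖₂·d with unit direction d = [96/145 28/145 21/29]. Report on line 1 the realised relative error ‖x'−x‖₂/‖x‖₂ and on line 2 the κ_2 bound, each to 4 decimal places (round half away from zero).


0.5034
0.5034

largest singular value 2, smallest 2/365
condition number: 2 ÷ (2/365) = 365.0000
worst-case relative error ≤ 365.0000 × 1/725 = 0.5034
solve Ax = b  →  x = [-1.9276 -0.6719 0.5769]
‖b‖₂ = 4.2426 and ‖x‖₂ = 2.1213
with δb = [0.0039 0.0011 0.0042], A·Δx = δb → ‖Δx‖ = 1.0680
realised ‖Δx‖/‖x‖ = 0.5034
so the bound is sharp here: realised error equals the bound


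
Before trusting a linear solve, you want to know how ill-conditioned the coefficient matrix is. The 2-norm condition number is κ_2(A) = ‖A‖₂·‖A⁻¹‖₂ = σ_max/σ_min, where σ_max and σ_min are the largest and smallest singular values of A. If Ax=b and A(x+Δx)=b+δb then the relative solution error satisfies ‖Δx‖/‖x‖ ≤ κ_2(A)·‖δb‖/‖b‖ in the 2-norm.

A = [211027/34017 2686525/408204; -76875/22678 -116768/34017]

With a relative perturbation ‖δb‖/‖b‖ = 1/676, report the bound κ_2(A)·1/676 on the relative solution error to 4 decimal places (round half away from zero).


M = AᵀA = [800406469/16016004 2520785575/48048012; 2520785575/48048012 31767553129/576576144]. tr(M)=72035893/685584, det(M)=2825761/2742336
char-poly roots: 1681/16 and 1681/171396
σ_max=√(1681/16)=(41/4), σ_min=√(1681/171396)=(41/414) → κ = 103.5000
κ_2(A)·‖δb‖/‖b‖ = 0.1531

0.1531


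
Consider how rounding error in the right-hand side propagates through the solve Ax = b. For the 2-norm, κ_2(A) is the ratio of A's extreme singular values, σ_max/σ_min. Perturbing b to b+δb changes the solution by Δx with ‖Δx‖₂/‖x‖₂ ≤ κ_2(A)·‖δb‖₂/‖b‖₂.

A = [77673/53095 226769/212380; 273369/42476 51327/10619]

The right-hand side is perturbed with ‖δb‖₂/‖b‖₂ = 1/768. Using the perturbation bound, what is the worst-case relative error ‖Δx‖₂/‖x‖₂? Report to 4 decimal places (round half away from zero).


0.4452

M = AᵀA = [1168824969/26832400 54787938/1677025; 54787938/1677025 657470881/26832400]. tr(M)=36525917/536648, det(M)=680625/17172736
λ_max, λ_min = (36525917/536648 ± √83381059730329/17999442244)/2 = 1089/16, 625/1073296
so κ_2 = √((1089/16) / (625/1073296)) = 341.8800
κ_2(A)·‖δb‖/‖b‖ = 0.4452


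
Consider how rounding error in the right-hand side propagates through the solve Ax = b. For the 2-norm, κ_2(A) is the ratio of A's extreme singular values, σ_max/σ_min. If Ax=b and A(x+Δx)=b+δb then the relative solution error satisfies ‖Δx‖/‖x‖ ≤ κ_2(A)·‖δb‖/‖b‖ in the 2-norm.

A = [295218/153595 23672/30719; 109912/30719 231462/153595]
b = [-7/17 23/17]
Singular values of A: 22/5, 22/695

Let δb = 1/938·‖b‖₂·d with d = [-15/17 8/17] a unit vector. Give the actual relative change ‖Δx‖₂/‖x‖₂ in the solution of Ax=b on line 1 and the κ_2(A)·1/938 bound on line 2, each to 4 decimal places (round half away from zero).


0.0015
0.1482

σ_max = 22/5, σ_min = 22/695
condition number: (22/5) ÷ (22/695) = 139.0000
κ_2(A)·‖δb‖/‖b‖ = 0.1482
solve Ax = b  →  x = [-11.9406 29.2483]
‖b‖ = 1.4142, ‖x‖ = 31.5917
Δx = A⁻¹·δb where δb = 1/938·1.4142·d; ‖Δx‖ = 0.0476
relative error = 0.0015
so the bound overstates the realised error by a factor of ≈ 98.2904 (computed from the unrounded values)


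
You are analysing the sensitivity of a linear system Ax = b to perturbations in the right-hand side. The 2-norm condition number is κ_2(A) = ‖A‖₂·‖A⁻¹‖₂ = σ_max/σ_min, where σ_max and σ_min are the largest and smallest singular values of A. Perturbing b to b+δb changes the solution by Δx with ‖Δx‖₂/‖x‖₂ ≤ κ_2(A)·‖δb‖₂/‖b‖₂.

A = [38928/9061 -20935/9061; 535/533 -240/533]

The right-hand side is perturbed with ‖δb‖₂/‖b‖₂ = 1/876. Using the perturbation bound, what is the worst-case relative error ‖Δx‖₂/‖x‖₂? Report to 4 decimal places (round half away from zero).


AᵀA = [950689/48841 -506880/48841; -506880/48841 270625/48841]; tr = 4226/169, det = 25/169
eigenvalues of AᵀA: λ = (tr ± √(tr²−4·det))/2 = 25, 1/169
κ_2(A) = √(λ_max/λ_min) = √(25 / (1/169)) = 65.0000
bound on ‖Δx‖/‖x‖: κ·ε = 65.0000·1/876 = 0.0742

0.0742


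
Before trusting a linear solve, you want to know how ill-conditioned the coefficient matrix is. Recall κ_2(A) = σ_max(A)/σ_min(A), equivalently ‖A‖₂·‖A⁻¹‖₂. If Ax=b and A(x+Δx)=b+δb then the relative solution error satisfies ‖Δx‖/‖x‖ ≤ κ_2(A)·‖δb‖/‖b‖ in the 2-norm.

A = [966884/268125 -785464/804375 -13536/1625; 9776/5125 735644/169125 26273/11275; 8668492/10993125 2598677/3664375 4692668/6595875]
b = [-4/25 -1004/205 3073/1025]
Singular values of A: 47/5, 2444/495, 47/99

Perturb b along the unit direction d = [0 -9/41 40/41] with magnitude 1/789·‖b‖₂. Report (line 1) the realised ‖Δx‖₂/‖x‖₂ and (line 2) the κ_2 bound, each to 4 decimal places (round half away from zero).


from the listed singular values, σ₁ = 47/5, σ_n = 47/99
κ_2(A) = (47/5) / (47/99) = 19.8000
worst-case relative error ≤ 19.8000 × 1/789 = 0.0251
solve Ax = b  →  x = [5.7686 -5.3391 3.1424]
‖b‖₂ = 5.7446 and ‖x‖₂ = 8.4651
re-solving with b+δb shifts x by Δx of norm 0.0153
relative error = 0.0018
realised/bound (from unrounded values) ≈ 0.0722

0.0018
0.0251


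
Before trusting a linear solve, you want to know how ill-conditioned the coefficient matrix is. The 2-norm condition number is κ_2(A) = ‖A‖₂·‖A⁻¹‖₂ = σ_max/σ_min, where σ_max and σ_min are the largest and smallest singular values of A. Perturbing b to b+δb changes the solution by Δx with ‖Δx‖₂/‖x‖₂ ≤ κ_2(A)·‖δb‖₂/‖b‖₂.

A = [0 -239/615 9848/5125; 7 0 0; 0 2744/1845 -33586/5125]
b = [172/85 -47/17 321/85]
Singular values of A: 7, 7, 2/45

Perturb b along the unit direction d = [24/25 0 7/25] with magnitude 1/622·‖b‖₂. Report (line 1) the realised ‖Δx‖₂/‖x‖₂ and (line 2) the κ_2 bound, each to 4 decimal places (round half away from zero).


largest singular value 7, smallest 2/45
κ_2(A) = 7 / (2/45) = 157.5000
bound on ‖Δx‖/‖x‖: κ·ε = 157.5000·1/622 = 0.2532
solve Ax = b  →  x = [-0.3950 65.9496 14.3908]
‖b‖₂ = 5.0990 and ‖x‖₂ = 67.5026
Δx = A⁻¹·δb where δb = 1/622·5.0990·d; ‖Δx‖ = 0.1845
relative error = 0.0027
tightness: 0.0027 against a bound of 0.2532 (unrounded ratio ≈ 0.0108)

0.0027
0.2532


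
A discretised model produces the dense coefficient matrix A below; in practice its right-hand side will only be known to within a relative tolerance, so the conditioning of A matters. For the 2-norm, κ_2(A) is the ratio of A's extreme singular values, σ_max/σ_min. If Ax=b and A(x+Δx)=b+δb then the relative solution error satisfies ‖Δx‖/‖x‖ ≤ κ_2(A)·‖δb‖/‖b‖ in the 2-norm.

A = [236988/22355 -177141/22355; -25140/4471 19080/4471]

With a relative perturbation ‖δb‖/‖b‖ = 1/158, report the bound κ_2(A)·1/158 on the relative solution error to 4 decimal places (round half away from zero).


2.0807

form AᵀA = [249009696/1729225 -186754572/1729225; -186754572/1729225 140069529/1729225] with trace 15563169/69169 and determinant 32400/69169
eigenvalues of AᵀA: λ = (tr ± √(tr²−4·det))/2 = 225, 144/69169
κ_2(A) = √(λ_max/λ_min) = √(225 / (144/69169)) = 328.7500
bound on ‖Δx‖/‖x‖: κ·ε = 328.7500·1/158 = 2.0807


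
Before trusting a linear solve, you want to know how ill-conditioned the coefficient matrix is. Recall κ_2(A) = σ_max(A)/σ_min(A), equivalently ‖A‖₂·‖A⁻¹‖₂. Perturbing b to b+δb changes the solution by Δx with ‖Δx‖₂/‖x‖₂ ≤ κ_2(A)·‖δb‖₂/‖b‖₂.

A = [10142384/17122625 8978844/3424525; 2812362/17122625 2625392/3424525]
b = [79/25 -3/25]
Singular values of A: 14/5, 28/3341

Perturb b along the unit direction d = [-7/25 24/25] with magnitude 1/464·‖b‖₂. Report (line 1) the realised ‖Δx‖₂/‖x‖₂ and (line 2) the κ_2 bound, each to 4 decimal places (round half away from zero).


0.0068
0.7200

from the listed singular values, σ₁ = 14/5, σ_n = 28/3341
condition number: (14/5) ÷ (28/3341) = 334.1000
worst-case relative error ≤ 334.1000 × 1/464 = 0.7200
solve Ax = b  →  x = [116.6463 -25.1472]
‖b‖ = 3.1623, ‖x‖ = 119.3262
re-solving with b+δb shifts x by Δx of norm 0.8132
relative error = 0.0068
realised/bound (from unrounded values) ≈ 0.0095


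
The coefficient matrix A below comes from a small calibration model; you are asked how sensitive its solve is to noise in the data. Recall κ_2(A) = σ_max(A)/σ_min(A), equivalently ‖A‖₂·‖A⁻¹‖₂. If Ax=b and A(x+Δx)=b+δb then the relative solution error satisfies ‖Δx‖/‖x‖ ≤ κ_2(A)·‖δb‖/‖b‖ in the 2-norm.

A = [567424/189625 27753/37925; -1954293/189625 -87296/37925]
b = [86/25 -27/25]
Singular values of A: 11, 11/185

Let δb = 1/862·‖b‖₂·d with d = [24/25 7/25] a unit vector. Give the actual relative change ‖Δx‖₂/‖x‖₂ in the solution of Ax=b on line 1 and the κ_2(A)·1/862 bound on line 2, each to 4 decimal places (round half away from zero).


0.0014
0.2146

largest singular value 11, smallest 11/185
κ = σ_max/σ_min = 11/(11/185) = 185.0000
bound on ‖Δx‖/‖x‖: κ·ε = 185.0000·1/862 = 0.2146
solve Ax = b  →  x = [-10.8980 49.2639]
‖b‖₂ = 3.6056 and ‖x‖₂ = 50.4549
δb = ε·‖b‖·d = [0.0040 0.0012]; solving A·Δx = δb gives ‖Δx‖ = 0.0703
relative error = 0.0014
so the bound overstates the realised error by a factor of ≈ 153.9303 (computed from the unrounded values)


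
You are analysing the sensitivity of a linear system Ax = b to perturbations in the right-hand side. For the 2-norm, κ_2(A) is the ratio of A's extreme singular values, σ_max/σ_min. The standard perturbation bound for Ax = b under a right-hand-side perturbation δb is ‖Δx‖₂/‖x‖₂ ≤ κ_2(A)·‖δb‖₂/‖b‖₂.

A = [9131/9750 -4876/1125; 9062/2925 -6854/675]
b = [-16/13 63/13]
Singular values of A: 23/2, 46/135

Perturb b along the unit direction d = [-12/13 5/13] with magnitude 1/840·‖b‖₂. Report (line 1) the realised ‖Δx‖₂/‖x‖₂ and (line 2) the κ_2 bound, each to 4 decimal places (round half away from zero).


from the listed singular values, σ₁ = 23/2, σ_n = 46/135
κ = σ_max/σ_min = (23/2)/(46/135) = 33.7500
κ_2(A)·‖δb‖/‖b‖ = 0.0402
solve Ax = b  →  x = [8.5496 2.1313]
‖b‖ = 5.0000, ‖x‖ = 8.8112
Δx = A⁻¹·δb where δb = 1/840·5.0000·d; ‖Δx‖ = 0.0175
realised ‖Δx‖/‖x‖ = 0.0020
realised/bound (from unrounded values) ≈ 0.0493

0.0020
0.0402


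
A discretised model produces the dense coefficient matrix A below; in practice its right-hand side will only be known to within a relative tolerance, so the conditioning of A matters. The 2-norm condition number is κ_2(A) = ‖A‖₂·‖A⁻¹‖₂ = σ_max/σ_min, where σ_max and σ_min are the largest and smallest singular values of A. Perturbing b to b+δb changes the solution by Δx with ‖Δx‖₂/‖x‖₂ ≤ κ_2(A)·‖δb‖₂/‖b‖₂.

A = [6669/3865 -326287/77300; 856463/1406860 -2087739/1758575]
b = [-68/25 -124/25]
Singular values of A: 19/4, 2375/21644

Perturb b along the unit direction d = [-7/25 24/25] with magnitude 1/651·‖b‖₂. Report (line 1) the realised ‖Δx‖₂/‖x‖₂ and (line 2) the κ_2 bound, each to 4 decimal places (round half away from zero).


from the listed singular values, σ₁ = 19/4, σ_n = 2375/21644
κ_2(A) = (19/4) / (2375/21644) = 43.2880
bound on ‖Δx‖/‖x‖: κ·ε = 43.2880·1/651 = 0.0665
solve Ax = b  →  x = [-33.9729 -13.2431]
‖b‖₂ = 5.6569 and ‖x‖₂ = 36.4628
with δb = [-0.0024 0.0083], A·Δx = δb → ‖Δx‖ = 0.0792
relative error = 0.0022
realised/bound (from unrounded values) ≈ 0.0327

0.0022
0.0665


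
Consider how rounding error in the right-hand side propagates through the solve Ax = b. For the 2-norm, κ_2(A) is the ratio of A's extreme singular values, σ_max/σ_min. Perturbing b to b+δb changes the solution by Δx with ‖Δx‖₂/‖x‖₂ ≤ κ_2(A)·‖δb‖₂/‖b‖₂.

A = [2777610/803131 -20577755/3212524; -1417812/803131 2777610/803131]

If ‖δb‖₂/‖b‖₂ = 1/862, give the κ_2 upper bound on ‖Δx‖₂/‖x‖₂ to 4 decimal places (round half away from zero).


0.1209

M = AᵀA = [33651585396/2231901049 -126140991735/4463802098; -126140991735/4463802098 1892338677625/35710416784]. tr(M)=8410948249/123565456, det(M)=3294225/7722841
λ_max, λ_min = (8410948249/123565456 ± √70717999092841503601/15268421916487936)/2 = 1089/16, 48400/7722841
κ_2(A) = √(λ_max/λ_min) = √((1089/16) / (48400/7722841)) = 104.2125
bound on ‖Δx‖/‖x‖: κ·ε = 104.2125·1/862 = 0.1209


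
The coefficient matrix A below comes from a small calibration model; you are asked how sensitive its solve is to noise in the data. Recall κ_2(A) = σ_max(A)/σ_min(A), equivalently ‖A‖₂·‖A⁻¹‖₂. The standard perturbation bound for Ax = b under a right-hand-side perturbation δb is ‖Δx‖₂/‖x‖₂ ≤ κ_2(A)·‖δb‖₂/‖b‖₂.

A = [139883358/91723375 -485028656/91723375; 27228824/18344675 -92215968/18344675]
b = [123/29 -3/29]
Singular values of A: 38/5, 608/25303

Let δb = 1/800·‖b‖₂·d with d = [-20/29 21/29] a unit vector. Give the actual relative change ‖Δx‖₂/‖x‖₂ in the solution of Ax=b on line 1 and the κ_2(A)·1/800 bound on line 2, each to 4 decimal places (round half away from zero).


largest singular value 38/5, smallest 608/25303
condition number: (38/5) ÷ (608/25303) = 316.2875
κ_2(A)·‖δb‖/‖b‖ = 0.3954
solve Ax = b  →  x = [-119.7458 -35.3370]
‖b‖₂ = 4.2426 and ‖x‖₂ = 124.8510
re-solving with b+δb shifts x by Δx of norm 0.2207
relative error = 0.0018
so the bound overstates the realised error by a factor of ≈ 223.6502 (computed from the unrounded values)

0.0018
0.3954


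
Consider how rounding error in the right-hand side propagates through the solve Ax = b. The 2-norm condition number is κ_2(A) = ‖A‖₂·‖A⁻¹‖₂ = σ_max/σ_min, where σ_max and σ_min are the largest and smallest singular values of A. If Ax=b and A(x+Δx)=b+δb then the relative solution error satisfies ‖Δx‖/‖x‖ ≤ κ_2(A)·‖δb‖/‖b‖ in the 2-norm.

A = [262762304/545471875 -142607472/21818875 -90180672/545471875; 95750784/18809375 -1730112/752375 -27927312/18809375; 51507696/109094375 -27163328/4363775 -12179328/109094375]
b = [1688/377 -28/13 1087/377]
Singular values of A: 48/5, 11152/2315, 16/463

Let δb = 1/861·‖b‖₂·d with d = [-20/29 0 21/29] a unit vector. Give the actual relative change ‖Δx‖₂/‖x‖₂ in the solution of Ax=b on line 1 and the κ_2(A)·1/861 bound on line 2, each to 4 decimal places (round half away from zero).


σ_max = 48/5, σ_min = 16/463
κ_2(A) = (48/5) / (16/463) = 277.8000
κ_2(A)·‖δb‖/‖b‖ = 0.3226
solve Ax = b  →  x = [-8.7557 -0.6325 -27.5895]
2-norm of b is 5.7446; of x, 28.9524
with δb = [-0.0046 0.0000 0.0048], A·Δx = δb → ‖Δx‖ = 0.1931
dividing the unrounded norms, ‖Δx‖/‖x‖ = 0.0067
so the bound overstates the realised error by a factor of ≈ 48.3837 (computed from the unrounded values)

0.0067
0.3226


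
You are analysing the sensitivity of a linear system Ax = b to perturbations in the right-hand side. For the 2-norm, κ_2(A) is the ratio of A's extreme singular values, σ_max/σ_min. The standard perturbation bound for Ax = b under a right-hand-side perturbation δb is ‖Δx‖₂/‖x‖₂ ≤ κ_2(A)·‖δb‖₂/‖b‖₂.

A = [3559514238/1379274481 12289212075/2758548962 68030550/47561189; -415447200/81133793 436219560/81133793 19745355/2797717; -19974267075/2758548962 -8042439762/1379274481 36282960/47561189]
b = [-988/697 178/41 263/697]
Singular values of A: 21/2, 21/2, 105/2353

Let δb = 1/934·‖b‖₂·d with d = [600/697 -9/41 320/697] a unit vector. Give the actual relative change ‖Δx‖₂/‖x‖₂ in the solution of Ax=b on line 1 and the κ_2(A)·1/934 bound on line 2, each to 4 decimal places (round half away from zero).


0.0025
0.2519

σ_max = 21/2, σ_min = 105/2353
condition number: (21/2) ÷ (105/2353) = 235.3000
perturbation bound = 235.3000·1/934 = 0.2519
solve Ax = b  →  x = [-21.5762 22.5170 -32.1924]
2-norm of b is 4.5826; of x, 44.8208
re-solving with b+δb shifts x by Δx of norm 0.1100
relative error = 0.0025
realised/bound (from unrounded values) ≈ 0.0097


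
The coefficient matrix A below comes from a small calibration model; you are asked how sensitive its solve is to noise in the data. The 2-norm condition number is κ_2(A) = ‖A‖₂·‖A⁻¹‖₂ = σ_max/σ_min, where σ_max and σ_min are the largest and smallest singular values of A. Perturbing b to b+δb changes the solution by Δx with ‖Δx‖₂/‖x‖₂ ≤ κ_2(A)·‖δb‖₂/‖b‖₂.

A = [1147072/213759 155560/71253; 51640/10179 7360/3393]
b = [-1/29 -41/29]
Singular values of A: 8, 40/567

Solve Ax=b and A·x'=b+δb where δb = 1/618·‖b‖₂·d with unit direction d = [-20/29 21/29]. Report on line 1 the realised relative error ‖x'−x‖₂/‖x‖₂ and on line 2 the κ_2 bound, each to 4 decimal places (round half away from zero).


largest singular value 8, smallest 40/567
κ = σ_max/σ_min = 8/(40/567) = 113.4000
κ_2(A)·‖δb‖/‖b‖ = 0.1835
solve Ax = b  →  x = [5.3365 -13.1327]
‖b‖₂ = 1.4142 and ‖x‖₂ = 14.1756
Δx = A⁻¹·δb where δb = 1/618·1.4142·d; ‖Δx‖ = 0.0324
realised ‖Δx‖/‖x‖ = 0.0023
so the bound overstates the realised error by a factor of ≈ 80.1890 (computed from the unrounded values)

0.0023
0.1835


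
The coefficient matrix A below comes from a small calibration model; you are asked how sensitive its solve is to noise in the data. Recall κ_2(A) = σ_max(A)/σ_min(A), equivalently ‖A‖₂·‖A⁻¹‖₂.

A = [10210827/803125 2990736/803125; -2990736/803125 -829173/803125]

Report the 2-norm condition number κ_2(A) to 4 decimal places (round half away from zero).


form AᵀA = [181128783753/1032015625 52828360704/1032015625; 52828360704/1032015625 15411247497/1032015625] with trace 12578562/66049 and determinant 22667121/41280625
λ_max, λ_min = (12578562/66049 ± √98881650179702784/2726544000625)/2 = 4761/25, 4761/1651225
σ_max=√(4761/25)=(69/5), σ_min=√(4761/1651225)=(69/1285) → κ = 257.0000

257.0000


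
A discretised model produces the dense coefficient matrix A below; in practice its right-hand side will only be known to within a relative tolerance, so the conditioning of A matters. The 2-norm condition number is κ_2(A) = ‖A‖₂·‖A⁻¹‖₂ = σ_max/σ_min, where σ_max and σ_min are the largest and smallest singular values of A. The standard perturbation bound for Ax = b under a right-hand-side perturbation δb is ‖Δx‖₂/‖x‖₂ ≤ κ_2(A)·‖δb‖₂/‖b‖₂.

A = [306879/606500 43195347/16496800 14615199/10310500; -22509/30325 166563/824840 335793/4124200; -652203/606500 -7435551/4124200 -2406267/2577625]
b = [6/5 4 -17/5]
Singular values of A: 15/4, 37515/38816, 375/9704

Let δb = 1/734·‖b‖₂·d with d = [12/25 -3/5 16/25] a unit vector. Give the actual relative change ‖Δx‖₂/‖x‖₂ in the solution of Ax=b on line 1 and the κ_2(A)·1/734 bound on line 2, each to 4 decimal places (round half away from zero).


0.0018
0.1322

largest singular value 15/4, smallest 375/9704
κ_2(A) = (15/4) / (375/9704) = 97.0400
κ_2(A)·‖δb‖/‖b‖ = 0.1322
solve Ax = b  →  x = [-1.7626 49.8992 -90.6977]
2-norm of b is 5.3852; of x, 103.5331
with δb = [0.0035 -0.0044 0.0047], A·Δx = δb → ‖Δx‖ = 0.1899
realised ‖Δx‖/‖x‖ = 0.0018
so the bound overstates the realised error by a factor of ≈ 72.0961 (computed from the unrounded values)


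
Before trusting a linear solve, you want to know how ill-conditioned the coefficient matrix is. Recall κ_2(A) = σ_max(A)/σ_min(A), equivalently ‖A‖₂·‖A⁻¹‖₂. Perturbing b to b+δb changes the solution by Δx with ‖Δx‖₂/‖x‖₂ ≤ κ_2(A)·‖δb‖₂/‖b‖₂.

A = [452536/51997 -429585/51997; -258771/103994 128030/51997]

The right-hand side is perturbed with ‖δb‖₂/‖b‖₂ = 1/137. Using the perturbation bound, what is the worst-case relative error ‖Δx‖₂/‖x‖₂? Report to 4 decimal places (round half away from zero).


1.3088

M = AᵀA = [886117755625/10814752036 -210967903125/2703688009; -210967903125/2703688009 200934953125/2703688009]. tr(M)=2009343125/12859396, det(M)=9765625/12859396
λ_max, λ_min = (2009343125/12859396 ± √4036957473828515625/165364065484816)/2 = 625/4, 15625/3214849
so κ_2 = √((625/4) / (15625/3214849)) = 179.3000
bound on ‖Δx‖/‖x‖: κ·ε = 179.3000·1/137 = 1.3088


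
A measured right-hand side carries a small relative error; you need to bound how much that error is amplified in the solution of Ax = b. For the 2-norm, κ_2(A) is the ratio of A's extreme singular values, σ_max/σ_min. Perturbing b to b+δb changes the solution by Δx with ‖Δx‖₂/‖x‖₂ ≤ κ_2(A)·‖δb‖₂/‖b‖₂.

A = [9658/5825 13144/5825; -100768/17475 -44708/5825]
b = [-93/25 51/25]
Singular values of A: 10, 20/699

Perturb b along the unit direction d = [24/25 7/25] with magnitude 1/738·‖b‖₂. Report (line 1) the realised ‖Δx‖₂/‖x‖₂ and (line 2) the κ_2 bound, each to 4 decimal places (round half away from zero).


from the listed singular values, σ₁ = 10, σ_n = 20/699
κ_2(A) = 10 / (20/699) = 349.5000
worst-case relative error ≤ 349.5000 × 1/738 = 0.4736
solve Ax = b  →  x = [83.7000 -63.1500]
‖b‖₂ = 4.2426 and ‖x‖₂ = 104.8504
δb = ε·‖b‖·d = [0.0055 0.0016]; solving A·Δx = δb gives ‖Δx‖ = 0.2009
realised ‖Δx‖/‖x‖ = 0.0019
so the bound overstates the realised error by a factor of ≈ 247.1348 (computed from the unrounded values)

0.0019
0.4736


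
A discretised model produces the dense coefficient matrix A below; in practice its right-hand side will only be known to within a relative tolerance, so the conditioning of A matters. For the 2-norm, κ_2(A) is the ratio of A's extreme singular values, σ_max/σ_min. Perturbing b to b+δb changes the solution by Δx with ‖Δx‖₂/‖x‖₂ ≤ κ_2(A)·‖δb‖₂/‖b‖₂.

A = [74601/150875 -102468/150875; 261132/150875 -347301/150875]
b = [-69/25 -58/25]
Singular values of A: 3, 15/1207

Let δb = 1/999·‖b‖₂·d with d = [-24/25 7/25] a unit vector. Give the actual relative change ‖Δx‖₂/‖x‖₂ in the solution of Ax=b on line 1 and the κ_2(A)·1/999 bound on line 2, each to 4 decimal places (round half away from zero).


0.0018
0.2416

from the listed singular values, σ₁ = 3, σ_n = 15/1207
κ = σ_max/σ_min = 3/(15/1207) = 241.4000
κ_2(A)·‖δb‖/‖b‖ = 0.2416
solve Ax = b  →  x = [128.1467 97.3600]
‖b‖ = 3.6056, ‖x‖ = 160.9364
with δb = [-0.0035 0.0010], A·Δx = δb → ‖Δx‖ = 0.2904
dividing the unrounded norms, ‖Δx‖/‖x‖ = 0.0018
tightness: 0.0018 against a bound of 0.2416 (unrounded ratio ≈ 0.0075)


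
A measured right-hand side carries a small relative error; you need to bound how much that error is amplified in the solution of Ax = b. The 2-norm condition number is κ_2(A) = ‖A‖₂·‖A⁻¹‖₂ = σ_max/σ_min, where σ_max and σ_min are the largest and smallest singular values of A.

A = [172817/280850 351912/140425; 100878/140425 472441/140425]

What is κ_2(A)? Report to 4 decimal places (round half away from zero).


form AᵀA = [2822847961/3155068900 124907346/31550689; 124907346/31550689 13881702169/788767225] with trace 34711277/1876900 and determinant 3418801/46922500
λ_max, λ_min = (34711277/1876900 ± √48153842854209/140910144400)/2 = 1849/100, 1849/469225
κ = σ_max/σ_min = (43/10)/(43/685) = 68.5000

68.5000


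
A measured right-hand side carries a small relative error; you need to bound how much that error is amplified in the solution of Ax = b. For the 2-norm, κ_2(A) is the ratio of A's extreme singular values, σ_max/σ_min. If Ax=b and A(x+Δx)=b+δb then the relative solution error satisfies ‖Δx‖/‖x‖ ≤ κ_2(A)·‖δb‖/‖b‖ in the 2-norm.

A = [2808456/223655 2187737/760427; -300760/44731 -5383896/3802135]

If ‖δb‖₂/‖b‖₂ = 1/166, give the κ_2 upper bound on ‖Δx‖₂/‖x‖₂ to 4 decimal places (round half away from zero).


0.8215

M = AᵀA = [10148839543936/50021559025 456671980296/10004311805; 456671980296/10004311805 514329292969/50021559025]. tr(M)=1268669701/5951405, det(M)=1817487424/743925625
solving λ² − 1268669701/5951405·λ + 1817487424/743925625 = 0 gives λ = 5329/25, 341056/29757025
κ = σ_max/σ_min = (73/5)/(584/5455) = 136.3750
κ_2(A)·‖δb‖/‖b‖ = 0.8215


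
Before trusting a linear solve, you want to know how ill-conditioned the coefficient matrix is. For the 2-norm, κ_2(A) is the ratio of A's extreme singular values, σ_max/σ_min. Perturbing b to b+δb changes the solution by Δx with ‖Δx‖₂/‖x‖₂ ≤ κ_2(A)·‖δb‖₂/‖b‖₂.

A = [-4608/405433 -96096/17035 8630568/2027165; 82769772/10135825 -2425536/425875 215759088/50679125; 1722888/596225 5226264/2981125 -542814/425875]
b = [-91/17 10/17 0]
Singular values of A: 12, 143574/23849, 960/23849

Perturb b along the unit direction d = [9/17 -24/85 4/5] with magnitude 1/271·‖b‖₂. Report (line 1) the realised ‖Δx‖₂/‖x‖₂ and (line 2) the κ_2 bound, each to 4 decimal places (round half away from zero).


0.0066
1.1000

σ_max = 12, σ_min = 960/23849
κ_2(A) = 12 / (960/23849) = 298.1125
worst-case relative error ≤ 298.1125 × 1/271 = 1.1000
solve Ax = b  →  x = [0.4316 -44.2913 -59.9417]
2-norm of b is 5.3852; of x, 74.5313
with δb = [0.0105 -0.0056 0.0159], A·Δx = δb → ‖Δx‖ = 0.4937
relative error = 0.0066
realised/bound (from unrounded values) ≈ 0.0060


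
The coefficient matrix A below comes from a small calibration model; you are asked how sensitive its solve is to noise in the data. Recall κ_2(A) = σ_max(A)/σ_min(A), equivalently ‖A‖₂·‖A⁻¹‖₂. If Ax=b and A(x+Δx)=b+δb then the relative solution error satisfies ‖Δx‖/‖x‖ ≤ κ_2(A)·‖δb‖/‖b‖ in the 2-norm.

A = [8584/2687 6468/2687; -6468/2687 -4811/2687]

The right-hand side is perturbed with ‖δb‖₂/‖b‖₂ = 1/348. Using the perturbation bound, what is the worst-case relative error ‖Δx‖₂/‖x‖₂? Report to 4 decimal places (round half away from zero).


AᵀA = [115520080/7219969 86638860/7219969; 86638860/7219969 64980745/7219969]; tr = 180500825/7219969, det = 40000/7219969
char-poly roots: 25 and 1600/7219969
κ_2(A) = √(λ_max/λ_min) = √(25 / (1600/7219969)) = 335.8750
worst-case relative error ≤ 335.8750 × 1/348 = 0.9652

0.9652


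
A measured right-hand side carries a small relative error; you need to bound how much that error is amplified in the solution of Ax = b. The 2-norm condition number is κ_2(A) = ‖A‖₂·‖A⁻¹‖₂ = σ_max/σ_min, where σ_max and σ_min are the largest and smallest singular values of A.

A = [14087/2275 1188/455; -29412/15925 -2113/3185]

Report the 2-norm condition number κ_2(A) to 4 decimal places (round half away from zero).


68.6000

form AᵀA = [100249/2401 41760/2401; 41760/2401 17425/2401] with trace 117674/2401 and determinant 25/49
λ_max, λ_min = (117674/2401 ± √13835405376/5764801)/2 = 49, 25/2401
σ_max=√49=7, σ_min=√(25/2401)=(5/49) → κ = 68.6000


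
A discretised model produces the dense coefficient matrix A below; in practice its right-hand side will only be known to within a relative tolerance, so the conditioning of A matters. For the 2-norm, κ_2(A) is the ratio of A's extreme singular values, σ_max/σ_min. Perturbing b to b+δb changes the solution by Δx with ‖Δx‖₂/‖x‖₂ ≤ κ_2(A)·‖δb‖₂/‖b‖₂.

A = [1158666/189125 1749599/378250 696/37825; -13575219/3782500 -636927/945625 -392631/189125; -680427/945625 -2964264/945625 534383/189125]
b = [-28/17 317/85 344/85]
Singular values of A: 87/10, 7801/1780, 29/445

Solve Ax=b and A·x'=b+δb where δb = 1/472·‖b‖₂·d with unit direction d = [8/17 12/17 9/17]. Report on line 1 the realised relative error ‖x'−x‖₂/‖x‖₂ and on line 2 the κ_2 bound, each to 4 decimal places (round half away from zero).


from the listed singular values, σ₁ = 87/10, σ_n = 29/445
κ_2(A) = (87/10) / (29/445) = 133.5000
bound on ‖Δx‖/‖x‖: κ·ε = 133.5000·1/472 = 0.2828
solve Ax = b  →  x = [-29.7477 38.8974 37.0101]
‖b‖ = 5.7446, ‖x‖ = 61.3815
Δx = A⁻¹·δb where δb = 1/472·5.7446·d; ‖Δx‖ = 0.1868
dividing the unrounded norms, ‖Δx‖/‖x‖ = 0.0030
tightness: 0.0030 against a bound of 0.2828 (unrounded ratio ≈ 0.0108)

0.0030
0.2828


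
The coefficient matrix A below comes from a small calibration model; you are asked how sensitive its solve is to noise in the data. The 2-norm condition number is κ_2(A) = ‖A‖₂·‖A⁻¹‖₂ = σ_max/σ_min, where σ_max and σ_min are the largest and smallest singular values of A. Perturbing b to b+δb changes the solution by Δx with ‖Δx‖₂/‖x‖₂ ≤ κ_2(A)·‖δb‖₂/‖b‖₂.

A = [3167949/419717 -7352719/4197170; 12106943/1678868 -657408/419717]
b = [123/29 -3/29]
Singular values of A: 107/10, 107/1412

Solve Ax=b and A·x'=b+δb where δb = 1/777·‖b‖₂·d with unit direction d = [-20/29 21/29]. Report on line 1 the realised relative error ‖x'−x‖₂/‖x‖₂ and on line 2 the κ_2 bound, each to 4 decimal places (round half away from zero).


largest singular value 107/10, smallest 107/1412
κ_2(A) = (107/10) / (107/1412) = 141.2000
bound on ‖Δx‖/‖x‖: κ·ε = 141.2000·1/777 = 0.1817
solve Ax = b  →  x = [-8.4167 -38.6848]
2-norm of b is 4.2426; of x, 39.5898
re-solving with b+δb shifts x by Δx of norm 0.0721
dividing the unrounded norms, ‖Δx‖/‖x‖ = 0.0018
tightness: 0.0018 against a bound of 0.1817 (unrounded ratio ≈ 0.0100)

0.0018
0.1817
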